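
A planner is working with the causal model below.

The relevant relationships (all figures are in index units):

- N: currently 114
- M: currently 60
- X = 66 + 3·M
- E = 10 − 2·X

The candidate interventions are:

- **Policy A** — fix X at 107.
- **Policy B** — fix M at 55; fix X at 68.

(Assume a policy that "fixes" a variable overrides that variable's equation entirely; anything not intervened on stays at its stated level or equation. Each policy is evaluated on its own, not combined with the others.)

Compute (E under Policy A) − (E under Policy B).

-78

Policy A (X := 107):
  M = 60
  X = 107
  E = 10 − 2·107 = -204
Policy B (M := 55, X := 68):
  M = 55
  X = 68
  E = 10 − 2·68 = -126
E: -204 − (-126) = -78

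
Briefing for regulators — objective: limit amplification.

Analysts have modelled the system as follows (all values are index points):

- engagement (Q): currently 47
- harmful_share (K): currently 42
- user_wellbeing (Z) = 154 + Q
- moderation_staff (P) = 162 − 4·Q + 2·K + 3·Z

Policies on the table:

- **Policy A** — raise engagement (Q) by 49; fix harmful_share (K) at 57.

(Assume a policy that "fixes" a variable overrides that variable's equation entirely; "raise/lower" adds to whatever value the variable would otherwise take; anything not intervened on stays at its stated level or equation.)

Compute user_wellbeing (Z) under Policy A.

250

Policy A (Q + 49, K := 57):
  Q = 47 + 49 = 96
  Z = 154 + 96 = 250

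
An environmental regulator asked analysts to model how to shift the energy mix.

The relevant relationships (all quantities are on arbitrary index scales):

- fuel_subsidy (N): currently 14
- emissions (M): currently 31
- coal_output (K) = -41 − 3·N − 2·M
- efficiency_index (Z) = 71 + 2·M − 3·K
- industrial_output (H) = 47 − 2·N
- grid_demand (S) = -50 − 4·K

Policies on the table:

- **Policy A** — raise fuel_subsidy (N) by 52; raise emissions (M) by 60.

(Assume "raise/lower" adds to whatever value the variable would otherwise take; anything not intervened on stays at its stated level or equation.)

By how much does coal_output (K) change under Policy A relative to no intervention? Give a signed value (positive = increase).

-276

Baseline:
  N = 14
  M = 31
  K = -41 − 3·14 − 2·31 = -145
Policy A (N + 52, M + 60):
  N = 14 + 52 = 66
  M = 31 + 60 = 91
  K = -41 − 3·66 − 2·91 = -421
Change in K: -421 − (-145) = -276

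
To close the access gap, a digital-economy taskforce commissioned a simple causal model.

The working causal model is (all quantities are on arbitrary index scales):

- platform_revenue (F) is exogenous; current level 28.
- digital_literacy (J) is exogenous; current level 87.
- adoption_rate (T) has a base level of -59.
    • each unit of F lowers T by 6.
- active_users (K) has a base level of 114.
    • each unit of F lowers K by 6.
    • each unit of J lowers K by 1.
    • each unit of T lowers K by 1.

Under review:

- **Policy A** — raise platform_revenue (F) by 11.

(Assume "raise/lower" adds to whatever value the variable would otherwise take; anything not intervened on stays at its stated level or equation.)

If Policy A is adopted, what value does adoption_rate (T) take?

-293

Policy A (F + 11):
  F = 28 + 11 = 39
  T = -59 − 6·39 = -293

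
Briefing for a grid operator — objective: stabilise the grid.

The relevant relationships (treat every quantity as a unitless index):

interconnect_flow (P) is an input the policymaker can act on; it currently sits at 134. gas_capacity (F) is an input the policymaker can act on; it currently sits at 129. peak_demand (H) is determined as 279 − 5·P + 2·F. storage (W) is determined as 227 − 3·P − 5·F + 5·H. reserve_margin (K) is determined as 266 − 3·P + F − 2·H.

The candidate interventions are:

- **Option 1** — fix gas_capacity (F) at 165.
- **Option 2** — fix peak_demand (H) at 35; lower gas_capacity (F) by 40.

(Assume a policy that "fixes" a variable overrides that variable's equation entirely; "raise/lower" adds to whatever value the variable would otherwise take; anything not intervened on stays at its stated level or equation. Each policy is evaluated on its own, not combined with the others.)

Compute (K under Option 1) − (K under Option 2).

268

Option 1 (F := 165):
  P = 134
  F = 165
  H = 279 − 5·134 + 2·165 = -61
  K = 266 − 3·134 + 165 − 2·(-61) = 151
Option 2 (H := 35, F − 40):
  P = 134
  F = 129 − 40 = 89
  H = 35
  K = 266 − 3·134 + 89 − 2·35 = -117
K: 151 − (-117) = 268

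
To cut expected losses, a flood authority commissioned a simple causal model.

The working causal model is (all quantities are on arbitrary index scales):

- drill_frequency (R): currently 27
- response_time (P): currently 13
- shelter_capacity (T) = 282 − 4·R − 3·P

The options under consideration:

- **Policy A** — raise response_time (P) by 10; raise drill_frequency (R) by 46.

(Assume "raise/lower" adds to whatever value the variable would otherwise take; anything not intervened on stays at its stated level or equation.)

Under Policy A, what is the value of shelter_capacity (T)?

-79

Policy A (P + 10, R + 46):
  R = 27 + 46 = 73
  P = 13 + 10 = 23
  T = 282 − 4·73 − 3·23 = -79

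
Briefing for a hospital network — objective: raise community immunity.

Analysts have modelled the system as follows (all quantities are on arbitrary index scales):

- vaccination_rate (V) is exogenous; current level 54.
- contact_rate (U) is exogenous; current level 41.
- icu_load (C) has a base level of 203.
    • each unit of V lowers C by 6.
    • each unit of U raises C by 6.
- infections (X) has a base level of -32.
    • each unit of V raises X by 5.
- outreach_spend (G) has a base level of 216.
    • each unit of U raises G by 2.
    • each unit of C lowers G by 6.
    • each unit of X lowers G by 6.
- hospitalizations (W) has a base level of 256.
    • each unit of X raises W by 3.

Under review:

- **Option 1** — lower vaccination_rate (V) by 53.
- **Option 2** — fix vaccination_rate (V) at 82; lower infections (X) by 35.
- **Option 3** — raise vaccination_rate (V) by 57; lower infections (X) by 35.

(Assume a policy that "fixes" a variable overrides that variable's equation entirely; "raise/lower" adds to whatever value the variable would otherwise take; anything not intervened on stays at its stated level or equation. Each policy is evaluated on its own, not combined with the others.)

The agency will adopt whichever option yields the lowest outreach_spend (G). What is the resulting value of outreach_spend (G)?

Option 1 (V − 53):
  V = 54 − 53 = 1
  U = 41
  C = 203 − 6·1 + 6·41 = 443
  X = -32 + 5·1 = -27
  G = 216 + 2·41 − 6·443 − 6·(-27) = -2198
Option 2 (V := 82, X − 35):
  V = 82
  U = 41
  C = 203 − 6·82 + 6·41 = -43
  X = -32 + 5·82 (−35 from intervention) = 343
  G = 216 + 2·41 − 6·(-43) − 6·343 = -1502
Option 3 (V + 57, X − 35):
  V = 54 + 57 = 111
  U = 41
  C = 203 − 6·111 + 6·41 = -217
  X = -32 + 5·111 (−35 from intervention) = 488
  G = 216 + 2·41 − 6·(-217) − 6·488 = -1328
Comparing — Option 1: G=-2198, Option 2: G=-1502, Option 3: G=-1328. Lowest is -2198 (Option 1).

-2198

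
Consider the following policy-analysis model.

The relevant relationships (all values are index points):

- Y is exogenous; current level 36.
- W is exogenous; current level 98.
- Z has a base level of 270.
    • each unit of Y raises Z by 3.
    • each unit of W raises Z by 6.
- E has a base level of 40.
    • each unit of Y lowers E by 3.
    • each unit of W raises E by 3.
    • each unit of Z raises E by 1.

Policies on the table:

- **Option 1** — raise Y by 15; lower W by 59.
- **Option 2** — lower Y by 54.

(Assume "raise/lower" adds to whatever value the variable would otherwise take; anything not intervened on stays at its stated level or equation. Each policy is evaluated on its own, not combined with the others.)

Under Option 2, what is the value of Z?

804

Option 2 (Y − 54):
  Y = 36 − 54 = -18
  W = 98
  Z = 270 + 3·(-18) + 6·98 = 804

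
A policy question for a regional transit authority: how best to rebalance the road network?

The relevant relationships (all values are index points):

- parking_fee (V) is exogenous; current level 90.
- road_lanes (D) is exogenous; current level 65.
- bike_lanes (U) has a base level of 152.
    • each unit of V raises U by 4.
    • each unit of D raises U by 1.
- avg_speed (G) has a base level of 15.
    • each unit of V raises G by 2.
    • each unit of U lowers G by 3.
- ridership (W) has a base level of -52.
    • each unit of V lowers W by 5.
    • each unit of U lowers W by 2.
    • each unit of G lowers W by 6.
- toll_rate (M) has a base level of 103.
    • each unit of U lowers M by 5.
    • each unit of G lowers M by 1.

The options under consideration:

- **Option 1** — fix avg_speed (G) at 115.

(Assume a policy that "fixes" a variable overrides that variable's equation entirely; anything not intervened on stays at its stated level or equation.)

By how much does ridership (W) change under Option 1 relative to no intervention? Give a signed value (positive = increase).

-9906

Baseline:
  V = 90
  D = 65
  U = 152 + 4·90 + 65 = 577
  G = 15 + 2·90 − 3·577 = -1536
  W = -52 − 5·90 − 2·577 − 6·(-1536) = 7560
Option 1 (G := 115):
  V = 90
  D = 65
  U = 152 + 4·90 + 65 = 577
  G = 115
  W = -52 − 5·90 − 2·577 − 6·115 = -2346
Change in W: -2346 − 7560 = -9906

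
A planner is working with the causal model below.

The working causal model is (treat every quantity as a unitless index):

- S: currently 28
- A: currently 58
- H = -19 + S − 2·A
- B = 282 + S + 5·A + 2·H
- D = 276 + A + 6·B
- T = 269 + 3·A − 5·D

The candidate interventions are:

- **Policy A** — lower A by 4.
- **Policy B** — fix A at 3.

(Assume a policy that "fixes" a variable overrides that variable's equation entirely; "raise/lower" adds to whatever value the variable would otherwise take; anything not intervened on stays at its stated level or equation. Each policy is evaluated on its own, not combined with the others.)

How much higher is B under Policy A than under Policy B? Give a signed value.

51

Policy A (A − 4):
  S = 28
  A = 58 − 4 = 54
  H = -19 + 28 − 2·54 = -99
  B = 282 + 28 + 5·54 + 2·(-99) = 382
Policy B (A := 3):
  S = 28
  A = 3
  H = -19 + 28 − 2·3 = 3
  B = 282 + 28 + 5·3 + 2·3 = 331
B: 382 − 331 = 51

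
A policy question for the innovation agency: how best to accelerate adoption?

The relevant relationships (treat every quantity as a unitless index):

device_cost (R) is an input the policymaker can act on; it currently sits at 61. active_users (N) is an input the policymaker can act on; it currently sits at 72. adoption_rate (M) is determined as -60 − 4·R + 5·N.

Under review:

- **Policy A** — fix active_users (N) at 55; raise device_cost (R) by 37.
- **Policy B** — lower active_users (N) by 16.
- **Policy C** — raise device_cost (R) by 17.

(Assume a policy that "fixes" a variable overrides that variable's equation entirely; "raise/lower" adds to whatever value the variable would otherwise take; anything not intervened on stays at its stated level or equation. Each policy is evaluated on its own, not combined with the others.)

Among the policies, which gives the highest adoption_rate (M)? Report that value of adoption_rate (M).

Policy A (N := 55, R + 37):
  R = 61 + 37 = 98
  N = 55
  M = -60 − 4·98 + 5·55 = -177
Policy B (N − 16):
  R = 61
  N = 72 − 16 = 56
  M = -60 − 4·61 + 5·56 = -24
Policy C (R + 17):
  R = 61 + 17 = 78
  N = 72
  M = -60 − 4·78 + 5·72 = -12
Comparing — Policy A: M=-177, Policy B: M=-24, Policy C: M=-12. Highest is -12 (Policy C).

-12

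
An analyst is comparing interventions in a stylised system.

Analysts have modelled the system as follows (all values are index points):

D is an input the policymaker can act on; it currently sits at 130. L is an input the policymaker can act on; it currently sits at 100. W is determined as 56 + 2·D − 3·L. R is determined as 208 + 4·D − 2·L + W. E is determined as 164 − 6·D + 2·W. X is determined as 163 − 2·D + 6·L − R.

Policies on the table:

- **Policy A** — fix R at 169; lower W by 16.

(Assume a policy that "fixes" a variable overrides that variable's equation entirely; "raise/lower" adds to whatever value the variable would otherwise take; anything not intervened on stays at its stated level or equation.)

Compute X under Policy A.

334

Policy A (R := 169, W − 16):
  D = 130
  L = 100
  W = 56 + 2·130 − 3·100 (−16 from intervention) = 0
  R = 169
  X = 163 − 2·130 + 6·100 − 169 = 334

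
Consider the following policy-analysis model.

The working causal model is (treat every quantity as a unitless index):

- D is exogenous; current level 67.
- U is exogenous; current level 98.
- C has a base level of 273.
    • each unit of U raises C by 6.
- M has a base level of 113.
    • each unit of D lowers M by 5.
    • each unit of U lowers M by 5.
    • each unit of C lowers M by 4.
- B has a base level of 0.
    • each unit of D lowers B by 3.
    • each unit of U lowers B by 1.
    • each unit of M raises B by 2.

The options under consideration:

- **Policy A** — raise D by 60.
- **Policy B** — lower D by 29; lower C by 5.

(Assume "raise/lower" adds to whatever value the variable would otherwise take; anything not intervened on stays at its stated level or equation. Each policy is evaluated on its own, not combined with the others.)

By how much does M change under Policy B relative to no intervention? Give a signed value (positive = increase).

Baseline:
  D = 67
  U = 98
  C = 273 + 6·98 = 861
  M = 113 − 5·67 − 5·98 − 4·861 = -4156
Policy B (D − 29, C − 5):
  D = 67 − 29 = 38
  U = 98
  C = 273 + 6·98 (−5 from intervention) = 856
  M = 113 − 5·38 − 5·98 − 4·856 = -3991
Change in M: -3991 − (-4156) = 165

165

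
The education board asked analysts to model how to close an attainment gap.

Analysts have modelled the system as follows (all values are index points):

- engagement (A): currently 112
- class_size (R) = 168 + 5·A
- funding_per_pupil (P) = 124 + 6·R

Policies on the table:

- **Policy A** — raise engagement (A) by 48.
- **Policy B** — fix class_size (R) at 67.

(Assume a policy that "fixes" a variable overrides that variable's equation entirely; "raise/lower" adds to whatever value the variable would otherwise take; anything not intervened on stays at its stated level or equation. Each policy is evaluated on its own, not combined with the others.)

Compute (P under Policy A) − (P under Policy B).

Policy A (A + 48):
  A = 112 + 48 = 160
  R = 168 + 5·160 = 968
  P = 124 + 6·968 = 5932
Policy B (R := 67):
  A = 112
  R = 67
  P = 124 + 6·67 = 526
P: 5932 − 526 = 5406

5406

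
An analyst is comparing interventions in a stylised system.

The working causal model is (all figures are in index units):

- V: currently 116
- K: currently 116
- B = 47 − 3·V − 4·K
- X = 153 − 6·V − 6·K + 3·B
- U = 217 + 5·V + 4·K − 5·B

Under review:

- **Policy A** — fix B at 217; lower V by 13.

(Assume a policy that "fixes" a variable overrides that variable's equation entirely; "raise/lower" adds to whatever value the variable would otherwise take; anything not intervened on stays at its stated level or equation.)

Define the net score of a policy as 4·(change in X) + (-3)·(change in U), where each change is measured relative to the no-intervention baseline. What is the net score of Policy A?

Baseline:
  V = 116
  K = 116
  B = 47 − 3·116 − 4·116 = -765
  X = 153 − 6·116 − 6·116 + 3·(-765) = -3534
  U = 217 + 5·116 + 4·116 − 5·(-765) = 5086
Policy A (B := 217, V − 13):
  V = 116 − 13 = 103
  K = 116
  B = 217
  X = 153 − 6·103 − 6·116 + 3·217 = -510
  U = 217 + 5·103 + 4·116 − 5·217 = 111
ΔX = -510 − (-3534) = 3024; ΔU = 111 − 5086 = -4975
Score = 4·3024 + (-3)·(-4975) = 27021

27021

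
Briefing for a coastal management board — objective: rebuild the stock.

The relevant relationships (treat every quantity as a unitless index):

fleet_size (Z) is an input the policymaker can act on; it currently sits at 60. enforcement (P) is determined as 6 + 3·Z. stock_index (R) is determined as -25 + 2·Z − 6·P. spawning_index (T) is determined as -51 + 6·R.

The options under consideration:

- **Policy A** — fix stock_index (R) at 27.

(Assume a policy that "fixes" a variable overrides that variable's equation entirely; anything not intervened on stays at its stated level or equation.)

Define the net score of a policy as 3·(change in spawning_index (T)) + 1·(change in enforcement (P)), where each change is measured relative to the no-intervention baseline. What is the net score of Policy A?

Baseline:
  Z = 60
  P = 6 + 3·60 = 186
  R = -25 + 2·60 − 6·186 = -1021
  T = -51 + 6·(-1021) = -6177
Policy A (R := 27):
  Z = 60
  P = 6 + 3·60 = 186
  R = 27
  T = -51 + 6·27 = 111
ΔT = 111 − (-6177) = 6288; ΔP = 186 − 186 = 0
Score = 3·6288 + 1·0 = 18864

18864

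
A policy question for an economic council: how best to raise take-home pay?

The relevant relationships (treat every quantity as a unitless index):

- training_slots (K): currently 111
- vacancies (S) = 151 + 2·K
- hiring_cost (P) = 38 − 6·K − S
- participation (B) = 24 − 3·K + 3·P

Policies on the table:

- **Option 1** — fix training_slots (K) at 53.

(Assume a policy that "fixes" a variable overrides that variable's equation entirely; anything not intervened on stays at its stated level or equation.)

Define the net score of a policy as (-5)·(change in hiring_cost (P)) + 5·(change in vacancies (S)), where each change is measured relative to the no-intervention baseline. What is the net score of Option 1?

-2900

Baseline:
  K = 111
  S = 151 + 2·111 = 373
  P = 38 − 6·111 − 373 = -1001
Option 1 (K := 53):
  K = 53
  S = 151 + 2·53 = 257
  P = 38 − 6·53 − 257 = -537
ΔP = -537 − (-1001) = 464; ΔS = 257 − 373 = -116
Score = (-5)·464 + 5·(-116) = -2900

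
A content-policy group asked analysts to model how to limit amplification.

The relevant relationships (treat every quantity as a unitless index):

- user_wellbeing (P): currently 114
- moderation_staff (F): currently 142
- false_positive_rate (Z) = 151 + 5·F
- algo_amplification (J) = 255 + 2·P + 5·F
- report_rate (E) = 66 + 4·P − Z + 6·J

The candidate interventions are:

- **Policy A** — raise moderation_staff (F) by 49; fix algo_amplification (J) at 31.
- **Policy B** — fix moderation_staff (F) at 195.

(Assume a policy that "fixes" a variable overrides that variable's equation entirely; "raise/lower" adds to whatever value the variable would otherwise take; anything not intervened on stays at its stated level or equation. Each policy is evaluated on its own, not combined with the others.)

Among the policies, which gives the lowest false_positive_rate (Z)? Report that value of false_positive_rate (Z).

Policy A (F + 49, J := 31):
  F = 142 + 49 = 191
  Z = 151 + 5·191 = 1106
Policy B (F := 195):
  F = 195
  Z = 151 + 5·195 = 1126
Comparing — Policy A: Z=1106, Policy B: Z=1126. Lowest is 1106 (Policy A).

1106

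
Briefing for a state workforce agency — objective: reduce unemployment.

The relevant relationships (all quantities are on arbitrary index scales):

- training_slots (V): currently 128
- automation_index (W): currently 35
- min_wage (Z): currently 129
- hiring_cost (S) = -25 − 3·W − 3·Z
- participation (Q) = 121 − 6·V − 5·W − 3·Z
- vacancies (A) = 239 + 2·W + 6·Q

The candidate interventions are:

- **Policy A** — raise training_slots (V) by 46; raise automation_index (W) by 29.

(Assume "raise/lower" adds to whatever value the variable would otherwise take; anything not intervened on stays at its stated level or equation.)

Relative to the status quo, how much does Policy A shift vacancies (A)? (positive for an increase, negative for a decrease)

Baseline:
  V = 128
  W = 35
  Z = 129
  Q = 121 − 6·128 − 5·35 − 3·129 = -1209
  A = 239 + 2·35 + 6·(-1209) = -6945
Policy A (V + 46, W + 29):
  V = 128 + 46 = 174
  W = 35 + 29 = 64
  Z = 129
  Q = 121 − 6·174 − 5·64 − 3·129 = -1630
  A = 239 + 2·64 + 6·(-1630) = -9413
Change in A: -9413 − (-6945) = -2468

-2468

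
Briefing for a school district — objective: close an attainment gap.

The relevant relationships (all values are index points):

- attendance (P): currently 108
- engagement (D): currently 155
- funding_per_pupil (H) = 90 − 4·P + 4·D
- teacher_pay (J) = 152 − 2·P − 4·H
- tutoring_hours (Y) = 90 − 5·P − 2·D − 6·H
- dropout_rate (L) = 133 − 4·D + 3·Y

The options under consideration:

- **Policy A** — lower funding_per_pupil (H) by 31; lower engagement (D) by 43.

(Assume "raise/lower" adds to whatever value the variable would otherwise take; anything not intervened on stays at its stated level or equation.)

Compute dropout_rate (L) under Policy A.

Policy A (H − 31, D − 43):
  P = 108
  D = 155 − 43 = 112
  H = 90 − 4·108 + 4·112 (−31 from intervention) = 75
  Y = 90 − 5·108 − 2·112 − 6·75 = -1124
  L = 133 − 4·112 + 3·(-1124) = -3687

-3687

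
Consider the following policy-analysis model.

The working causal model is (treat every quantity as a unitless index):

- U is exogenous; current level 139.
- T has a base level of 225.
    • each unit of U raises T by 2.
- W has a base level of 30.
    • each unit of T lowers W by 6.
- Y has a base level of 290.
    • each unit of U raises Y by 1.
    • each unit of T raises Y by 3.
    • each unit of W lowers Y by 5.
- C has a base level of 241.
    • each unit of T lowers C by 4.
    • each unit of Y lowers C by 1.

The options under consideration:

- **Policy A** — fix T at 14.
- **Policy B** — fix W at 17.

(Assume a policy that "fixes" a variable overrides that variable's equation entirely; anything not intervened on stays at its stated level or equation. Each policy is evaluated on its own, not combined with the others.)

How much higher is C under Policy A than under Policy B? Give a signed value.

Policy A (T := 14):
  U = 139
  T = 14
  W = 30 − 6·14 = -54
  Y = 290 + 139 + 3·14 − 5·(-54) = 741
  C = 241 − 4·14 − 741 = -556
Policy B (W := 17):
  U = 139
  T = 225 + 2·139 = 503
  W = 17
  Y = 290 + 139 + 3·503 − 5·17 = 1853
  C = 241 − 4·503 − 1853 = -3624
C: -556 − (-3624) = 3068

3068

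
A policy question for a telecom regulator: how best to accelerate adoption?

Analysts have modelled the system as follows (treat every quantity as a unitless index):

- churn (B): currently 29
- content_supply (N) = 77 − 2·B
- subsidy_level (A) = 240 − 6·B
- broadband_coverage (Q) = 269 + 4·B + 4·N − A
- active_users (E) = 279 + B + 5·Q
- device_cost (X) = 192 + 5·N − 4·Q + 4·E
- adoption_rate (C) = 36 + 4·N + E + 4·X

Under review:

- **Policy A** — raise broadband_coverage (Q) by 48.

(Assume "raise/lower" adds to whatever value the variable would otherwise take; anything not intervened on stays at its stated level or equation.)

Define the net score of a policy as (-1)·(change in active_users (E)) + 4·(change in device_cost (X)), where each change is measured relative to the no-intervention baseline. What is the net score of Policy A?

2832

Baseline:
  B = 29
  N = 77 − 2·29 = 19
  A = 240 − 6·29 = 66
  Q = 269 + 4·29 + 4·19 − 66 = 395
  E = 279 + 29 + 5·395 = 2283
  X = 192 + 5·19 − 4·395 + 4·2283 = 7839
Policy A (Q + 48):
  B = 29
  N = 77 − 2·29 = 19
  A = 240 − 6·29 = 66
  Q = 269 + 4·29 + 4·19 − 66 (+48 from intervention) = 443
  E = 279 + 29 + 5·443 = 2523
  X = 192 + 5·19 − 4·443 + 4·2523 = 8607
ΔE = 2523 − 2283 = 240; ΔX = 8607 − 7839 = 768
Score = (-1)·240 + 4·768 = 2832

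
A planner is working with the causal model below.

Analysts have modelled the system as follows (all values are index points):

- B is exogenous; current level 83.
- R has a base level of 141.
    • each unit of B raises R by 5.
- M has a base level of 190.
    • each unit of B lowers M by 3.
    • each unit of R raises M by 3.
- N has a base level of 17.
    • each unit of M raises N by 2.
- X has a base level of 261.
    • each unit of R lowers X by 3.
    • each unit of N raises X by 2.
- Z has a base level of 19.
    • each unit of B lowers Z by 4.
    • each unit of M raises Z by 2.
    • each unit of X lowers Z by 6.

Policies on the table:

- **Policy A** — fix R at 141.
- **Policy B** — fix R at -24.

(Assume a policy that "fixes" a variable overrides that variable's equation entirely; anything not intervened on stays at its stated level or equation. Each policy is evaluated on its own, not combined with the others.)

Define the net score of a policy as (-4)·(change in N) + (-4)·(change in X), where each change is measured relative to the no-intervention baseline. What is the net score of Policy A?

Baseline:
  B = 83
  R = 141 + 5·83 = 556
  M = 190 − 3·83 + 3·556 = 1609
  N = 17 + 2·1609 = 3235
  X = 261 − 3·556 + 2·3235 = 5063
Policy A (R := 141):
  B = 83
  R = 141
  M = 190 − 3·83 + 3·141 = 364
  N = 17 + 2·364 = 745
  X = 261 − 3·141 + 2·745 = 1328
ΔN = 745 − 3235 = -2490; ΔX = 1328 − 5063 = -3735
Score = (-4)·(-2490) + (-4)·(-3735) = 24900

24900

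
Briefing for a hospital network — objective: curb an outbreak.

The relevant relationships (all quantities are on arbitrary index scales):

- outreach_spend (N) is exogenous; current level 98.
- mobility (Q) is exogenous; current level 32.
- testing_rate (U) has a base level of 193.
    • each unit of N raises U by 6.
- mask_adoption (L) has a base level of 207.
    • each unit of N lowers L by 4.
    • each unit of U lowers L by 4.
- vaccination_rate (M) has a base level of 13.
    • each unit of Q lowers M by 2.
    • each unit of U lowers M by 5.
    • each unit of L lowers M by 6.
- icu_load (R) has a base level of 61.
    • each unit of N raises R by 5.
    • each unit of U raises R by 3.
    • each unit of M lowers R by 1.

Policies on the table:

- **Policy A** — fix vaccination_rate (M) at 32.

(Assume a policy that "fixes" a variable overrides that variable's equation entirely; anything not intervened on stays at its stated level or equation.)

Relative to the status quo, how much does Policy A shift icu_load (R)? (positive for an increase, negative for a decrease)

15866

Baseline:
  N = 98
  Q = 32
  U = 193 + 6·98 = 781
  L = 207 − 4·98 − 4·781 = -3309
  M = 13 − 2·32 − 5·781 − 6·(-3309) = 15898
  R = 61 + 5·98 + 3·781 − 15898 = -13004
Policy A (M := 32):
  N = 98
  Q = 32
  U = 193 + 6·98 = 781
  L = 207 − 4·98 − 4·781 = -3309
  M = 32
  R = 61 + 5·98 + 3·781 − 32 = 2862
Change in R: 2862 − (-13004) = 15866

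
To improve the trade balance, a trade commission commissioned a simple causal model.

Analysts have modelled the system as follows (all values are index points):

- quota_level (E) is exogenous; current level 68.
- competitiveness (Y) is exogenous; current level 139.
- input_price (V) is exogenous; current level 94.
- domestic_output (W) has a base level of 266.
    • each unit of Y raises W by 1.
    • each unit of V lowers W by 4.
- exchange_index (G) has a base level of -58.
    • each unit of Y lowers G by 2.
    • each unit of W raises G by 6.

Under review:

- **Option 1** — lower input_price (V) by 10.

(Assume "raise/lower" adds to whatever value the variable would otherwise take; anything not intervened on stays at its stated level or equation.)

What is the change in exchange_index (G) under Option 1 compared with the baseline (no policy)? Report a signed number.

240

Baseline:
  Y = 139
  V = 94
  W = 266 + 139 − 4·94 = 29
  G = -58 − 2·139 + 6·29 = -162
Option 1 (V − 10):
  Y = 139
  V = 94 − 10 = 84
  W = 266 + 139 − 4·84 = 69
  G = -58 − 2·139 + 6·69 = 78
Change in G: 78 − (-162) = 240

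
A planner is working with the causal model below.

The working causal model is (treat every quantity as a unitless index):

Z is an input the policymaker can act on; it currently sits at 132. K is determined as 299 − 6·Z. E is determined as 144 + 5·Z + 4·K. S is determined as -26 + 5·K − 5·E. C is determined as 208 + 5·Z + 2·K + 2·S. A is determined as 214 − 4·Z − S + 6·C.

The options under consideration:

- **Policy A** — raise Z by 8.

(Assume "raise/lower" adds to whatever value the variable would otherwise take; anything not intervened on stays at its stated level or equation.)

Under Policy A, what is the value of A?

Policy A (Z + 8):
  Z = 132 + 8 = 140
  K = 299 − 6·140 = -541
  E = 144 + 5·140 + 4·(-541) = -1320
  S = -26 + 5·(-541) − 5·(-1320) = 3869
  C = 208 + 5·140 + 2·(-541) + 2·3869 = 7564
  A = 214 − 4·140 − 3869 + 6·7564 = 41169

41169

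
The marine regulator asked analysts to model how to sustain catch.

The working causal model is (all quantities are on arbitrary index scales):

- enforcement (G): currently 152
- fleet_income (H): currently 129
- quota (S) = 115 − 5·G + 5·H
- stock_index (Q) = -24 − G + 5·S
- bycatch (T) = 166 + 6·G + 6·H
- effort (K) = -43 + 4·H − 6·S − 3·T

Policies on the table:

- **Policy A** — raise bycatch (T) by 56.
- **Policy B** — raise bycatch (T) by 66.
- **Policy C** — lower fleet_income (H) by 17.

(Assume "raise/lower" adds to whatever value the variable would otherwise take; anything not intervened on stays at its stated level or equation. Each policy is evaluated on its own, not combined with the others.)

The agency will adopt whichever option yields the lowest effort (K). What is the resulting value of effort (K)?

Policy A (T + 56):
  G = 152
  H = 129
  S = 115 − 5·152 + 5·129 = 0
  T = 166 + 6·152 + 6·129 (+56 from intervention) = 1908
  K = -43 + 4·129 − 6·0 − 3·1908 = -5251
Policy B (T + 66):
  G = 152
  H = 129
  S = 115 − 5·152 + 5·129 = 0
  T = 166 + 6·152 + 6·129 (+66 from intervention) = 1918
  K = -43 + 4·129 − 6·0 − 3·1918 = -5281
Policy C (H − 17):
  G = 152
  H = 129 − 17 = 112
  S = 115 − 5·152 + 5·112 = -85
  T = 166 + 6·152 + 6·112 = 1750
  K = -43 + 4·112 − 6·(-85) − 3·1750 = -4335
Comparing — Policy A: K=-5251, Policy B: K=-5281, Policy C: K=-4335. Lowest is -5281 (Policy B).

-5281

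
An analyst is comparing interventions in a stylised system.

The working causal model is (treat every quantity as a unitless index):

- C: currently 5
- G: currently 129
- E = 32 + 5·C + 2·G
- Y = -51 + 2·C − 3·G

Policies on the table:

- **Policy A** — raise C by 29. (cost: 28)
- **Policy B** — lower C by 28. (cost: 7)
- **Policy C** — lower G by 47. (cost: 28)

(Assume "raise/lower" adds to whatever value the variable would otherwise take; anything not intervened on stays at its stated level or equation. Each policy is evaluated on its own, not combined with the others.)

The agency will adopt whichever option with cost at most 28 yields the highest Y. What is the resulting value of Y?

-287

Policy A (C + 29):
  C = 5 + 29 = 34
  G = 129
  Y = -51 + 2·34 − 3·129 = -370
Policy B (C − 28):
  C = 5 − 28 = -23
  G = 129
  Y = -51 + 2·(-23) − 3·129 = -484
Policy C (G − 47):
  C = 5
  G = 129 − 47 = 82
  Y = -51 + 2·5 − 3·82 = -287
Comparing — Policy A: Y=-370, Policy B: Y=-484, Policy C: Y=-287. Highest is -287 (Policy C).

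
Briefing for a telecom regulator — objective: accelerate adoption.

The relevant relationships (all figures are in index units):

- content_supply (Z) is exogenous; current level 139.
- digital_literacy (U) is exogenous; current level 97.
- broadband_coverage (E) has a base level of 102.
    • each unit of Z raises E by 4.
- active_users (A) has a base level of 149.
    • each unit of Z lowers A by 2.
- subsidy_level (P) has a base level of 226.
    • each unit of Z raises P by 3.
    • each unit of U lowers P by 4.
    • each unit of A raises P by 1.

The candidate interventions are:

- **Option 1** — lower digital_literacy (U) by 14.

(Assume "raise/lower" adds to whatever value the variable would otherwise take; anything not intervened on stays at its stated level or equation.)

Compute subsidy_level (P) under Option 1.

Option 1 (U − 14):
  Z = 139
  U = 97 − 14 = 83
  A = 149 − 2·139 = -129
  P = 226 + 3·139 − 4·83 + (-129) = 182

182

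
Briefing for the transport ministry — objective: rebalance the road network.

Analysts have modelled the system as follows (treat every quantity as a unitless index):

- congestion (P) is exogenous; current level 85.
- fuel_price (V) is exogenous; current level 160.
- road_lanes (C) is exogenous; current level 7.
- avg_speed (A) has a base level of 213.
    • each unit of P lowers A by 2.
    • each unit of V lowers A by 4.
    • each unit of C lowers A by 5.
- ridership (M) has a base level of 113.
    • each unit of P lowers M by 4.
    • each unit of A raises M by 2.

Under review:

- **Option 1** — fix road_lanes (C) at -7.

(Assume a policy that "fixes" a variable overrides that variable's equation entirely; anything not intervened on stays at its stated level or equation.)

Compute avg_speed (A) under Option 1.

Option 1 (C := -7):
  P = 85
  V = 160
  C = -7
  A = 213 − 2·85 − 4·160 − 5·(-7) = -562

-562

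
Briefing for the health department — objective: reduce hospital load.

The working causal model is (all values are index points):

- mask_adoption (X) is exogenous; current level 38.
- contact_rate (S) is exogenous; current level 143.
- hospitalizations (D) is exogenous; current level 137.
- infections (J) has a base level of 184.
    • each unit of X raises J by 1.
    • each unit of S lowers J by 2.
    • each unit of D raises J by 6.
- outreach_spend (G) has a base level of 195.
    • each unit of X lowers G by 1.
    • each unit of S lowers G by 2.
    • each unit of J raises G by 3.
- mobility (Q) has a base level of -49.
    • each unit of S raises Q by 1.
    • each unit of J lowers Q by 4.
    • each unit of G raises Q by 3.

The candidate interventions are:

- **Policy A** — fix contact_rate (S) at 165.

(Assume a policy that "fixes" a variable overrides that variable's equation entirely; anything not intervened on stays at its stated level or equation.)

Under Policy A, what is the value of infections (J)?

Policy A (S := 165):
  X = 38
  S = 165
  D = 137
  J = 184 + 38 − 2·165 + 6·137 = 714

714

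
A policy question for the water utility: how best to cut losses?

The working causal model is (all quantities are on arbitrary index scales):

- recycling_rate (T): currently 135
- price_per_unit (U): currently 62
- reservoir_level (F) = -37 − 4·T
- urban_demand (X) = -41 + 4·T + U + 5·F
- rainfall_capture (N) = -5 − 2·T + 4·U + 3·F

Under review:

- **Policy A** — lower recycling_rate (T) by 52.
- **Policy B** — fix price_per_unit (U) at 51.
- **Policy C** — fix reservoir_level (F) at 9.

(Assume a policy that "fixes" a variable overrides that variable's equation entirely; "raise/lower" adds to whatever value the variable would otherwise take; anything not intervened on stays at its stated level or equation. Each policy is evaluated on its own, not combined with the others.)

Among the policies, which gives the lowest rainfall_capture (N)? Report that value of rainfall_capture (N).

-1802

Policy A (T − 52):
  T = 135 − 52 = 83
  U = 62
  F = -37 − 4·83 = -369
  N = -5 − 2·83 + 4·62 + 3·(-369) = -1030
Policy B (U := 51):
  T = 135
  U = 51
  F = -37 − 4·135 = -577
  N = -5 − 2·135 + 4·51 + 3·(-577) = -1802
Policy C (F := 9):
  T = 135
  U = 62
  F = 9
  N = -5 − 2·135 + 4·62 + 3·9 = 0
Comparing — Policy A: N=-1030, Policy B: N=-1802, Policy C: N=0. Lowest is -1802 (Policy B).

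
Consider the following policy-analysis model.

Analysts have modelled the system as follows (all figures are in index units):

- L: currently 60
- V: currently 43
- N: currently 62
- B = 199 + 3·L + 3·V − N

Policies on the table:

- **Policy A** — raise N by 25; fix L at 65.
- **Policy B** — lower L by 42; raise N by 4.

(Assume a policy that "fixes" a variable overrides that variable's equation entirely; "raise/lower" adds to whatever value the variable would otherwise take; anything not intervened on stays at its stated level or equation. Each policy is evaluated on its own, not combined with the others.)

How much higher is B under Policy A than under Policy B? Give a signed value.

Policy A (N + 25, L := 65):
  L = 65
  V = 43
  N = 62 + 25 = 87
  B = 199 + 3·65 + 3·43 − 87 = 436
Policy B (L − 42, N + 4):
  L = 60 − 42 = 18
  V = 43
  N = 62 + 4 = 66
  B = 199 + 3·18 + 3·43 − 66 = 316
B: 436 − 316 = 120

120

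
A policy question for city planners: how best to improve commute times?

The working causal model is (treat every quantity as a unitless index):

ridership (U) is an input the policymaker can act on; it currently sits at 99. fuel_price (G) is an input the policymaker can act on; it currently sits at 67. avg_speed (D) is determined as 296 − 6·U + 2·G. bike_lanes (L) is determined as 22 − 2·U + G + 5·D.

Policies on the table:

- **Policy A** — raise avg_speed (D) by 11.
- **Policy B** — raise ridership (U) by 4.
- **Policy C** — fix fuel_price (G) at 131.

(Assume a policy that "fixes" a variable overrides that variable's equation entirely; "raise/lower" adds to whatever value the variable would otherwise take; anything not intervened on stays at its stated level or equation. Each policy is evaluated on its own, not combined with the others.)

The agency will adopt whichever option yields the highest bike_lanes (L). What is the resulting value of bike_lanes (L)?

Policy A (D + 11):
  U = 99
  G = 67
  D = 296 − 6·99 + 2·67 (+11 from intervention) = -153
  L = 22 − 2·99 + 67 + 5·(-153) = -874
Policy B (U + 4):
  U = 99 + 4 = 103
  G = 67
  D = 296 − 6·103 + 2·67 = -188
  L = 22 − 2·103 + 67 + 5·(-188) = -1057
Policy C (G := 131):
  U = 99
  G = 131
  D = 296 − 6·99 + 2·131 = -36
  L = 22 − 2·99 + 131 + 5·(-36) = -225
Comparing — Policy A: L=-874, Policy B: L=-1057, Policy C: L=-225. Highest is -225 (Policy C).

-225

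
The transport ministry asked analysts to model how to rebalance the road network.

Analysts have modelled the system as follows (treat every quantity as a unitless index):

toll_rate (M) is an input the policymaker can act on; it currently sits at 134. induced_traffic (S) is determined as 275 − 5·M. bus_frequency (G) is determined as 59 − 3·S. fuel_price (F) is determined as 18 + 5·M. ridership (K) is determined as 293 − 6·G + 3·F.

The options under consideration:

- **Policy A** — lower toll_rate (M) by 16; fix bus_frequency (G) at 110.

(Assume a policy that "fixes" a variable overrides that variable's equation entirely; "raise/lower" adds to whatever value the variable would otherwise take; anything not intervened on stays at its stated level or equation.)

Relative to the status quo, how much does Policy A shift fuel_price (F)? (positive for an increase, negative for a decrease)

Baseline:
  M = 134
  F = 18 + 5·134 = 688
Policy A (M − 16, G := 110):
  M = 134 − 16 = 118
  F = 18 + 5·118 = 608
Change in F: 608 − 688 = -80

-80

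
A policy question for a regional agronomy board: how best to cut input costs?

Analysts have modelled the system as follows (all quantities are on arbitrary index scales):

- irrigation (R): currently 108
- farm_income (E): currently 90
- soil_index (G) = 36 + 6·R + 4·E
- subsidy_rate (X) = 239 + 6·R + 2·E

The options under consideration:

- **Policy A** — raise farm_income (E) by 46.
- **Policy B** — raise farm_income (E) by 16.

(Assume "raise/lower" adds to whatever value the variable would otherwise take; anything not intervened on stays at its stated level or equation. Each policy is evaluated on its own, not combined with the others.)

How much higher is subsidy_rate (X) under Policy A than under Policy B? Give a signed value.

60

Policy A (E + 46):
  R = 108
  E = 90 + 46 = 136
  X = 239 + 6·108 + 2·136 = 1159
Policy B (E + 16):
  R = 108
  E = 90 + 16 = 106
  X = 239 + 6·108 + 2·106 = 1099
X: 1159 − 1099 = 60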